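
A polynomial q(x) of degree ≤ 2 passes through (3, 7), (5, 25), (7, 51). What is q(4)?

15

Write q(x) = ax^2 + bx + c. Substituting each data point gives a linear system:
  9a + 3b + c = 7
  25a + 5b + c = 25
  49a + 7b + c = 51
Solving the system yields a = 1, b = 1, c = -5.
So q(x) = x² + x - 5.
Then q(4) = 15.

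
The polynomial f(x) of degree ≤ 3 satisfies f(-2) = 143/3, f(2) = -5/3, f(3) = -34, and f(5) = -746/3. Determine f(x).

f(x) = -3x^3 + 5x^2 - (1/3)x + 3

Using the Lagrange interpolation formula with nodes -2, 2, 3, 5:
  L_0(x) = (x - 2)(x - 3)(x - 5) / -140
  L_1(x) = (x + 2)(x - 3)(x - 5) / 12
  L_2(x) = (x + 2)(x - 2)(x - 5) / -10
  L_3(x) = (x + 2)(x - 2)(x - 3) / 42
Then f(x) = 143/3·L_0(x) - 5/3·L_1(x) - 34·L_2(x) - 746/3·L_3(x).
Expanding and collecting terms gives f(x) = -3x^3 + 5x^2 - (1/3)x + 3.
Check: f(-2) = 143/3. ✓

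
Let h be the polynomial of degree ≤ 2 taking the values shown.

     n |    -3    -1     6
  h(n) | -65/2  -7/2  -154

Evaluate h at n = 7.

-415/2

Write h(n) = an^2 + bn + c. Substituting each data point gives a linear system:
  9a - 3b + c = -65/2
  a - b + c = -7/2
  36a + 6b + c = -154
Solving the system yields a = -4, b = -3/2, c = -1.
So h(n) = -4n² - (3/2)n - 1.
Then h(7) = -415/2.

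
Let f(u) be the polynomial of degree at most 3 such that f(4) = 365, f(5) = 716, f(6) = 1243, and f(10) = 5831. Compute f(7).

1982

Write f(u) = au^3 + bu^2 + cu + d. Substituting each data point gives a linear system:
  64a + 16b + 4c + d = 365
  125a + 25b + 5c + d = 716
  216a + 36b + 6c + d = 1243
  1000a + 100b + 10c + d = 5831
Solving the system yields a = 6, b = -2, c = 3, d = 1.
So f(u) = 6u^3 - 2u^2 + 3u + 1.
Then f(7) = 1982.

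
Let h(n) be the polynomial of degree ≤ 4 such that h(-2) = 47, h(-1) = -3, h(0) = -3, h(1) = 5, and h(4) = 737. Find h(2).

Using the Lagrange interpolation formula with nodes -2, -1, 0, 1, 4:
  L_0(n) = (n + 1)n(n - 1)(n - 4) / 36
  L_1(n) = (n + 2)n(n - 1)(n - 4) / -10
  L_2(n) = (n + 2)(n + 1)(n - 1)(n - 4) / 8
  L_3(n) = (n + 2)(n + 1)n(n - 4) / -18
  L_4(n) = (n + 2)(n + 1)n(n - 1) / 360
Then h(n) = 47·L_0(n) - 3·L_1(n) - 3·L_2(n) + 5·L_3(n) + 737·L_4(n).
Expanding and collecting terms gives h(n) = 3n^4 - n^3 + n^2 + 5n - 3.
Evaluating at n = 2: h(2) = 51.

51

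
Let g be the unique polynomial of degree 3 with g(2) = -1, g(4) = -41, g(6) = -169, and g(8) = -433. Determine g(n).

g(n) = -n^3 + n^2 + 2n - 1

Write g(n) = an^3 + bn^2 + cn + d. Substituting each data point gives a linear system:
  8a + 4b + 2c + d = -1
  64a + 16b + 4c + d = -41
  216a + 36b + 6c + d = -169
  512a + 64b + 8c + d = -433
Solving the system yields a = -1, b = 1, c = 2, d = -1.
So g(n) = -n^3 + n^2 + 2n - 1.
Check: g(4) = -41. ✓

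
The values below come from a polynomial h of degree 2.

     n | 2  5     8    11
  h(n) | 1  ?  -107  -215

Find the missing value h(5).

On equispaced nodes a degree-2 polynomial has vanishing third forward difference, so
  - h(2) + 3·h(5) - 3·h(8) + h(11) = 0.
Substituting the known values and solving for h(5):
  3·h(5) = -105
  h(5) = -35.

-35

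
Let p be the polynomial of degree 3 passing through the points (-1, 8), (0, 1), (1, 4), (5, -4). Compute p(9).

Write p(t) = at^3 + bt^2 + ct + d. Substituting each data point gives a linear system:
  -a + b - c + d = 8
  d = 1
  a + b + c + d = 4
  125a + 25b + 5c + d = -4
Solving the system yields a = -1, b = 5, c = -1, d = 1.
So p(t) = -t^3 + 5t^2 - t + 1.
Then p(9) = -332.

-332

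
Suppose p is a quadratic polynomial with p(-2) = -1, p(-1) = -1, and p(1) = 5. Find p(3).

19

Using the Lagrange interpolation formula with nodes -2, -1, 1:
  L_0(x) = (x + 1)(x - 1) / 3
  L_1(x) = (x + 2)(x - 1) / -2
  L_2(x) = (x + 2)(x + 1) / 6
Then p(x) = -1·L_0(x) - 1·L_1(x) + 5·L_2(x).
Expanding and collecting terms gives p(x) = x^2 + 3x + 1.
Evaluating at x = 3: p(3) = 19.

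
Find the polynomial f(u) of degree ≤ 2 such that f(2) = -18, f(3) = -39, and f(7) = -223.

Write f(u) = au^2 + bu + c. Substituting each data point gives a linear system:
  4a + 2b + c = -18
  9a + 3b + c = -39
  49a + 7b + c = -223
Solving the system yields a = -5, b = 4, c = -6.
So f(u) = -5u^2 + 4u - 6.
Check: f(7) = -223. ✓

f(u) = -5u^2 + 4u - 6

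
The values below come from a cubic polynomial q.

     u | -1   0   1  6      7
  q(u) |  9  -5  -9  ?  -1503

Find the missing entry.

The 4 known points determine the degree-3 polynomial uniquely.
Write q(u) = au^3 + bu^2 + cu + d. Substituting each data point gives a linear system:
  -a + b - c + d = 9
  d = -5
  a + b + c + d = -9
  343a + 49b + 7c + d = -1503
Solving the system yields a = -5, b = 5, c = -4, d = -5.
So q(u) = -5u^3 + 5u^2 - 4u - 5.
Then q(6) = -929.

-929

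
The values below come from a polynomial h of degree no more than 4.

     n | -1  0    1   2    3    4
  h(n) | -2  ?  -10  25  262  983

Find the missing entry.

The 5 known points determine the degree-4 polynomial uniquely.
Write h(n) = an^4 + bn^3 + cn^2 + dn + e. Substituting each data point gives a linear system:
  a - b + c - d + e = -2
  a + b + c + d + e = -10
  16a + 8b + 4c + 2d + e = 25
  81a + 27b + 9c + 3d + e = 262
  256a + 64b + 16c + 4d + e = 983
Solving the system yields a = 5, b = -3, c = -6, d = -1, e = -5.
So h(n) = 5n⁴ - 3n³ - 6n² - n - 5.
Then h(0) = -5.

-5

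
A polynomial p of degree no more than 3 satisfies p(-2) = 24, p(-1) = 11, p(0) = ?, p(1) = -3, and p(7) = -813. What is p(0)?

6

The 4 known points determine the degree-3 polynomial uniquely.
Write p(t) = at^3 + bt^2 + ct + d. Substituting each data point gives a linear system:
  -8a + 4b - 2c + d = 24
  -a + b - c + d = 11
  a + b + c + d = -3
  343a + 49b + 7c + d = -813
Solving the system yields a = -2, b = -2, c = -5, d = 6.
So p(t) = -2t^3 - 2t^2 - 5t + 6.
Then p(0) = 6.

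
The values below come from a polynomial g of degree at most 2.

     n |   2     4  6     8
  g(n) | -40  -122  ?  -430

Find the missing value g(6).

-252

The 3 known points determine the degree-2 polynomial uniquely.
Write g(n) = an^2 + bn + c. Substituting each data point gives a linear system:
  4a + 2b + c = -40
  16a + 4b + c = -122
  64a + 8b + c = -430
Solving the system yields a = -6, b = -5, c = -6.
So g(n) = -6n^2 - 5n - 6.
Then g(6) = -252.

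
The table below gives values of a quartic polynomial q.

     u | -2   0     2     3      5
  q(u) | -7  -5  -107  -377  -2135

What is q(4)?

-985

Write q(u) = au^4 + bu^3 + cu^2 + du + e. Substituting each data point gives a linear system:
  16a - 8b + 4c - 2d + e = -7
  e = -5
  16a + 8b + 4c + 2d + e = -107
  81a + 27b + 9c + 3d + e = -377
  625a + 125b + 25c + 5d + e = -2135
Solving the system yields a = -2, b = -6, c = -5, d = -1, e = -5.
So q(u) = -2u⁴ - 6u³ - 5u² - u - 5.
Then q(4) = -985.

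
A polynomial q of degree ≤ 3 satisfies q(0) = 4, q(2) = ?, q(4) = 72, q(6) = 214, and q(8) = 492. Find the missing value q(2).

18

The 4 known points determine the degree-3 polynomial uniquely.
Write q(u) = au^3 + bu^2 + cu + d. Substituting each data point gives a linear system:
  d = 4
  64a + 16b + 4c + d = 72
  216a + 36b + 6c + d = 214
  512a + 64b + 8c + d = 492
Solving the system yields a = 1, b = -1, c = 5, d = 4.
So q(u) = u^3 - u^2 + 5u + 4.
Then q(2) = 18.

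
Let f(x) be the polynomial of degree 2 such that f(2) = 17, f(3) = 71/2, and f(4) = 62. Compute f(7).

379/2

Forward differences of the values at x = 2, 3, 4:
  f  : 17  71/2  62
  Δ  : 37/2  53/2
  Δ^2: 8
The second differences are constant, confirming degree 2.
Interpolating (Newton forward form) and evaluating at x = 7 gives f(7) = 379/2.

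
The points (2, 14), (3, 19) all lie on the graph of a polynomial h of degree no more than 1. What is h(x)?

Using the Lagrange interpolation formula with nodes 2, 3:
  L_0(x) = (x - 3) / -1
  L_1(x) = (x - 2) / 1
Then h(x) = 14·L_0(x) + 19·L_1(x).
Expanding and collecting terms gives h(x) = 5x + 4.
Check: h(3) = 19. ✓

h(x) = 5x + 4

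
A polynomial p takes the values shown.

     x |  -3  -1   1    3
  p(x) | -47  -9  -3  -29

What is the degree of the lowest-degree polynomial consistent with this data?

2

Forward differences of the values at x = -3, -1, 1, 3:
  p  : -47  -9  -3  -29
  Δ  : 38  6  -26
  Δ^2: -32  -32
  Δ^3: 0
The second differences are constant (-32) and nonzero, while all higher differences vanish, so the minimal degree is 2.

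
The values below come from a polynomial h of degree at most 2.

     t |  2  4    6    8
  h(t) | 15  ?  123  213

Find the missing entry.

57

The 3 known points determine the degree-2 polynomial uniquely.
Write h(t) = at^2 + bt + c. Substituting each data point gives a linear system:
  4a + 2b + c = 15
  36a + 6b + c = 123
  64a + 8b + c = 213
Solving the system yields a = 3, b = 3, c = -3.
So h(t) = 3t^2 + 3t - 3.
Then h(4) = 57.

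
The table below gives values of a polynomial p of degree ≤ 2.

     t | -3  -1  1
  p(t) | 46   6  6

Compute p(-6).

Forward differences of the values at t = -3, -1, 1:
  p  : 46  6  6
  Δ  : -40  0
  Δ^2: 40
The second differences are constant, confirming degree 2.
Interpolating (Newton forward form) and evaluating at t = -6 gives p(-6) = 181.

181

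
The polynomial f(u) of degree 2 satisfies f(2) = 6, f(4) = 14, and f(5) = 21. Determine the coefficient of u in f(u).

Write f(u) = au^2 + bu + c. Substituting each data point gives a linear system:
  4a + 2b + c = 6
  16a + 4b + c = 14
  25a + 5b + c = 21
Solving the system yields a = 1, b = -2, c = 6.
So f(u) = u^2 - 2u + 6.
The coefficient of u is -2.

-2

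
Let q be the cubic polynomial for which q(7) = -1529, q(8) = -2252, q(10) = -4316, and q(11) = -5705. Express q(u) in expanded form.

Using the Lagrange interpolation formula with nodes 7, 8, 10, 11:
  L_0(u) = (u - 8)(u - 10)(u - 11) / -12
  L_1(u) = (u - 7)(u - 10)(u - 11) / 6
  L_2(u) = (u - 7)(u - 8)(u - 11) / -6
  L_3(u) = (u - 7)(u - 8)(u - 10) / 12
Then q(u) = -1529·L_0(u) - 2252·L_1(u) - 4316·L_2(u) - 5705·L_3(u).
Expanding and collecting terms gives q(u) = -4u^3 - 3u^2 - 2u + 4.
Check: q(7) = -1529. ✓

q(u) = -4u^3 - 3u^2 - 2u + 4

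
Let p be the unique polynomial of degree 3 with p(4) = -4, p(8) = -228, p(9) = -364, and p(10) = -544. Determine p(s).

Using the Lagrange interpolation formula with nodes 4, 8, 9, 10:
  L_0(s) = (s - 8)(s - 9)(s - 10) / -120
  L_1(s) = (s - 4)(s - 9)(s - 10) / 8
  L_2(s) = (s - 4)(s - 8)(s - 10) / -5
  L_3(s) = (s - 4)(s - 8)(s - 9) / 12
Then p(s) = -4·L_0(s) - 228·L_1(s) - 364·L_2(s) - 544·L_3(s).
Expanding and collecting terms gives p(s) = -s^3 + 5s^2 - 4s - 4.
Check: p(4) = -4. ✓

p(s) = -s^3 + 5s^2 - 4s - 4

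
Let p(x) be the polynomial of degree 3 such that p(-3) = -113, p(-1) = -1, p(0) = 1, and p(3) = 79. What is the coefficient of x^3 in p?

4

Write p(x) = ax^3 + bx^2 + cx + d. Substituting each data point gives a linear system:
  -27a + 9b - 3c + d = -113
  -a + b - c + d = -1
  d = 1
  27a + 9b + 3c + d = 79
Solving the system yields a = 4, b = -2, c = -4, d = 1.
So p(x) = 4x³ - 2x² - 4x + 1.
The leading coefficient is 4.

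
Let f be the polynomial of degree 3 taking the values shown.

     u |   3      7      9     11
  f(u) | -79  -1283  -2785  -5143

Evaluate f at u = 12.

-6703

Using the Lagrange interpolation formula with nodes 3, 7, 9, 11:
  L_0(u) = (u - 7)(u - 9)(u - 11) / -192
  L_1(u) = (u - 3)(u - 9)(u - 11) / 32
  L_2(u) = (u - 3)(u - 7)(u - 11) / -24
  L_3(u) = (u - 3)(u - 7)(u - 9) / 64
Then f(u) = -79·L_0(u) - 1283·L_1(u) - 2785·L_2(u) - 5143·L_3(u).
Expanding and collecting terms gives f(u) = -4u^3 + u^2 + 5u + 5.
Evaluating at u = 12: f(12) = -6703.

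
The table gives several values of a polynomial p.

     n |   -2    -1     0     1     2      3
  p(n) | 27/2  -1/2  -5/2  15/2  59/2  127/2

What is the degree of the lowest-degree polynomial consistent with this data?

2

Forward differences of the values at n = -2, -1, 0, 1, 2, 3:
  p  : 27/2  -1/2  -5/2  15/2  59/2  127/2
  Δ  : -14  -2  10  22  34
  Δ^2: 12  12  12  12
  Δ^3: 0  0  0
  Δ^4: 0  0
  Δ^5: 0
The second differences are constant (12) and nonzero, while all higher differences vanish, so the minimal degree is 2.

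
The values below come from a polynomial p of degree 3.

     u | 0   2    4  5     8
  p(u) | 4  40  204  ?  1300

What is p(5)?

364

The 4 known points determine the degree-3 polynomial uniquely.
Write p(u) = au^3 + bu^2 + cu + d. Substituting each data point gives a linear system:
  d = 4
  8a + 4b + 2c + d = 40
  64a + 16b + 4c + d = 204
  512a + 64b + 8c + d = 1300
Solving the system yields a = 2, b = 4, c = 2, d = 4.
So p(u) = 2u^3 + 4u^2 + 2u + 4.
Then p(5) = 364.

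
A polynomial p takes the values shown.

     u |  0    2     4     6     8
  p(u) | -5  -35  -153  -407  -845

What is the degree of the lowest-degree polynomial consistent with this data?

3

Forward differences of the values at u = 0, 2, 4, 6, 8:
  p  : -5  -35  -153  -407  -845
  Δ  : -30  -118  -254  -438
  Δ^2: -88  -136  -184
  Δ^3: -48  -48
  Δ^4: 0
The third differences are constant (-48) and nonzero, while all higher differences vanish, so the minimal degree is 3.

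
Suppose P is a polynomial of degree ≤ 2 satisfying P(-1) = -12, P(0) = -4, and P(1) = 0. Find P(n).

P(n) = -2n^2 + 6n - 4

Using the Lagrange interpolation formula with nodes -1, 0, 1:
  L_0(n) = n(n - 1) / 2
  L_1(n) = (n + 1)(n - 1) / -1
  L_2(n) = (n + 1)n / 2
Then P(n) = -12·L_0(n) - 4·L_1(n) + 0·L_2(n).
Expanding and collecting terms gives P(n) = -2n^2 + 6n - 4.
Check: P(-1) = -12. ✓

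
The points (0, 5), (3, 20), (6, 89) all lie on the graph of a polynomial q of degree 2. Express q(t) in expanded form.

Write q(t) = at^2 + bt + c. Substituting each data point gives a linear system:
  c = 5
  9a + 3b + c = 20
  36a + 6b + c = 89
Solving the system yields a = 3, b = -4, c = 5.
So q(t) = 3t² - 4t + 5.
Check: q(6) = 89. ✓

q(t) = 3t^2 - 4t + 5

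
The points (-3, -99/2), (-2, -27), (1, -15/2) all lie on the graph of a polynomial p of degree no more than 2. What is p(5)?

Using the Lagrange interpolation formula with nodes -3, -2, 1:
  L_0(n) = (n + 2)(n - 1) / 4
  L_1(n) = (n + 3)(n - 1) / -3
  L_2(n) = (n + 3)(n + 2) / 12
Then p(n) = -99/2·L_0(n) - 27·L_1(n) - 15/2·L_2(n).
Expanding and collecting terms gives p(n) = -4n² + (5/2)n - 6.
Evaluating at n = 5: p(5) = -187/2.

-187/2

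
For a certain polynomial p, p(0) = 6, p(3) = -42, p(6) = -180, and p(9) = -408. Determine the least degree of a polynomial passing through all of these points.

Forward differences of the values at x = 0, 3, 6, 9:
  p  : 6  -42  -180  -408
  Δ  : -48  -138  -228
  Δ^2: -90  -90
  Δ^3: 0
The second differences are constant (-90) and nonzero, while all higher differences vanish, so the minimal degree is 2.

2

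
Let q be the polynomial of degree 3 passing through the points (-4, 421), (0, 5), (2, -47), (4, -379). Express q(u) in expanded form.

Using the Lagrange interpolation formula with nodes -4, 0, 2, 4:
  L_0(u) = u(u - 2)(u - 4) / -192
  L_1(u) = (u + 4)(u - 2)(u - 4) / 32
  L_2(u) = (u + 4)u(u - 4) / -24
  L_3(u) = (u + 4)u(u - 2) / 64
Then q(u) = 421·L_0(u) + 5·L_1(u) - 47·L_2(u) - 379·L_3(u).
Expanding and collecting terms gives q(u) = -6u^3 + u^2 - 4u + 5.
Check: q(-4) = 421. ✓

q(u) = -6u^3 + u^2 - 4u + 5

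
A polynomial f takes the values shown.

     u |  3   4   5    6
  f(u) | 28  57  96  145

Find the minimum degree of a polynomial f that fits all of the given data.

Forward differences of the values at u = 3, 4, 5, 6:
  f  : 28  57  96  145
  Δ  : 29  39  49
  Δ^2: 10  10
  Δ^3: 0
The second differences are constant (10) and nonzero, while all higher differences vanish, so the minimal degree is 2.

2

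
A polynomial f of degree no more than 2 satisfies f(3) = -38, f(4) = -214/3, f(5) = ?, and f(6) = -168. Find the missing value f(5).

On equispaced nodes a degree-2 polynomial has vanishing third forward difference, so
  - f(3) + 3·f(4) - 3·f(5) + f(6) = 0.
Substituting the known values and solving for f(5):
  -3·f(5) = 344
  f(5) = -344/3.

-344/3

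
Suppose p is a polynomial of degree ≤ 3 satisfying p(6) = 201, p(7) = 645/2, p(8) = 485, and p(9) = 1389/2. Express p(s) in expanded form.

p(s) = s^3 - (1/2)s^2 + s - 3

Write p(s) = as^3 + bs^2 + cs + d. Substituting each data point gives a linear system:
  216a + 36b + 6c + d = 201
  343a + 49b + 7c + d = 645/2
  512a + 64b + 8c + d = 485
  729a + 81b + 9c + d = 1389/2
Solving the system yields a = 1, b = -1/2, c = 1, d = -3.
So p(s) = s^3 - (1/2)s^2 + s - 3.
Check: p(9) = 1389/2. ✓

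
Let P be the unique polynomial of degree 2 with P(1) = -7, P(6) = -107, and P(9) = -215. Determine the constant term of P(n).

1

Write P(n) = an^2 + bn + c. Substituting each data point gives a linear system:
  a + b + c = -7
  36a + 6b + c = -107
  81a + 9b + c = -215
Solving the system yields a = -2, b = -6, c = 1.
So P(n) = -2n^2 - 6n + 1.
The constant term is 1.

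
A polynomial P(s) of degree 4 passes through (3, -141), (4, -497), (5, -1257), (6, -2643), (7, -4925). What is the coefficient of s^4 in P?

Write P(s) = as^4 + bs^3 + cs^2 + ds + e. Substituting each data point gives a linear system:
  81a + 27b + 9c + 3d + e = -141
  256a + 64b + 16c + 4d + e = -497
  625a + 125b + 25c + 5d + e = -1257
  1296a + 216b + 36c + 6d + e = -2643
  2401a + 343b + 49c + 7d + e = -4925
Solving the system yields a = -2, b = -1, c = 4, d = 3, e = 3.
So P(s) = -2s⁴ - s³ + 4s² + 3s + 3.
The leading coefficient is -2.

-2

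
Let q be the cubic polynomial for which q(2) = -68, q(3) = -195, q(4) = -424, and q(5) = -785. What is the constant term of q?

0

Write q(s) = as^3 + bs^2 + cs + d. Substituting each data point gives a linear system:
  8a + 4b + 2c + d = -68
  27a + 9b + 3c + d = -195
  64a + 16b + 4c + d = -424
  125a + 25b + 5c + d = -785
Solving the system yields a = -5, b = -6, c = -2, d = 0.
So q(s) = -5s³ - 6s² - 2s.
The constant term is 0.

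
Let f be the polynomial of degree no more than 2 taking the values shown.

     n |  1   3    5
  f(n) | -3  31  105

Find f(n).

Using the Lagrange interpolation formula with nodes 1, 3, 5:
  L_0(n) = (n - 3)(n - 5) / 8
  L_1(n) = (n - 1)(n - 5) / -4
  L_2(n) = (n - 1)(n - 3) / 8
Then f(n) = -3·L_0(n) + 31·L_1(n) + 105·L_2(n).
Expanding and collecting terms gives f(n) = 5n^2 - 3n - 5.
Check: f(3) = 31. ✓

f(n) = 5n^2 - 3n - 5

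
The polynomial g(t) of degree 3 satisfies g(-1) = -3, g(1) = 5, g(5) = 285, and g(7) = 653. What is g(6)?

Write g(t) = at^3 + bt^2 + ct + d. Substituting each data point gives a linear system:
  -a + b - c + d = -3
  a + b + c + d = 5
  125a + 25b + 5c + d = 285
  343a + 49b + 7c + d = 653
Solving the system yields a = 1, b = 6, c = 3, d = -5.
So g(t) = t³ + 6t² + 3t - 5.
Then g(6) = 445.

445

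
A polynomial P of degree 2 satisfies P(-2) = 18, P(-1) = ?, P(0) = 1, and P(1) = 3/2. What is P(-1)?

13/2

On equispaced nodes a degree-2 polynomial has vanishing third forward difference, so
  - P(-2) + 3·P(-1) - 3·P(0) + P(1) = 0.
Substituting the known values and solving for P(-1):
  3·P(-1) = 39/2
  P(-1) = 13/2.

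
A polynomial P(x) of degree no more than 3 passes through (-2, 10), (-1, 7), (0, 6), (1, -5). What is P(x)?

P(x) = -2x^3 - 5x^2 - 4x + 6

Write P(x) = ax^3 + bx^2 + cx + d. Substituting each data point gives a linear system:
  -8a + 4b - 2c + d = 10
  -a + b - c + d = 7
  d = 6
  a + b + c + d = -5
Solving the system yields a = -2, b = -5, c = -4, d = 6.
So P(x) = -2x^3 - 5x^2 - 4x + 6.
Check: P(-2) = 10. ✓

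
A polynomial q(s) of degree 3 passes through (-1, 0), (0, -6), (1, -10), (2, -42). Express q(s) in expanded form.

q(s) = -5s^3 + s^2 - 6

Using the Lagrange interpolation formula with nodes -1, 0, 1, 2:
  L_0(s) = s(s - 1)(s - 2) / -6
  L_1(s) = (s + 1)(s - 1)(s - 2) / 2
  L_2(s) = (s + 1)s(s - 2) / -2
  L_3(s) = (s + 1)s(s - 1) / 6
Then q(s) = 0·L_0(s) - 6·L_1(s) - 10·L_2(s) - 42·L_3(s).
Expanding and collecting terms gives q(s) = -5s³ + s² - 6.
Check: q(1) = -10. ✓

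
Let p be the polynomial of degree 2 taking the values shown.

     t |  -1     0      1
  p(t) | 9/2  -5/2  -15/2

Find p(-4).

75/2

Write p(t) = at^2 + bt + c. Substituting each data point gives a linear system:
  a - b + c = 9/2
  c = -5/2
  a + b + c = -15/2
Solving the system yields a = 1, b = -6, c = -5/2.
So p(t) = t² - 6t - 5/2.
Then p(-4) = 75/2.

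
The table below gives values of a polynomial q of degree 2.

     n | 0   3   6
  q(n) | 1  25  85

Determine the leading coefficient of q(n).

Write q(n) = an^2 + bn + c. Substituting each data point gives a linear system:
  c = 1
  9a + 3b + c = 25
  36a + 6b + c = 85
Solving the system yields a = 2, b = 2, c = 1.
So q(n) = 2n^2 + 2n + 1.
The leading coefficient is 2.

2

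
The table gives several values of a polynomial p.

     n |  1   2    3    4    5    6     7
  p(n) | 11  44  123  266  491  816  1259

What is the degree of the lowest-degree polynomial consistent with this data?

3

Forward differences of the values at n = 1, 2, 3, 4, 5, 6, 7:
  p  : 11  44  123  266  491  816  1259
  Δ  : 33  79  143  225  325  443
  Δ^2: 46  64  82  100  118
  Δ^3: 18  18  18  18
  Δ^4: 0  0  0
  Δ^5: 0  0
  Δ^6: 0
The third differences are constant (18) and nonzero, while all higher differences vanish, so the minimal degree is 3.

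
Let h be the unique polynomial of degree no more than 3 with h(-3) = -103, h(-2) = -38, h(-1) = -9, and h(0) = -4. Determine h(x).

Write h(x) = ax^3 + bx^2 + cx + d. Substituting each data point gives a linear system:
  -27a + 9b - 3c + d = -103
  -8a + 4b - 2c + d = -38
  -a + b - c + d = -9
  d = -4
Solving the system yields a = 2, b = -6, c = -3, d = -4.
So h(x) = 2x^3 - 6x^2 - 3x - 4.
Check: h(-3) = -103. ✓

h(x) = 2x^3 - 6x^2 - 3x - 4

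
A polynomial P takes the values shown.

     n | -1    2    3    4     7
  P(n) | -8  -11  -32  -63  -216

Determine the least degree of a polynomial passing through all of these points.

Divided differences on the nodes -1, 2, 3, 4, 7:
  order 0: -8  -11  -32  -63  -216
  order 1: -1  -21  -31  -51
  order 2: -5  -5  -5
  order 3: 0  0
  order 4: 0
The order-2 divided differences are all -5 (nonzero) and every higher order vanishes, so the data lies on a polynomial of degree exactly 2.

2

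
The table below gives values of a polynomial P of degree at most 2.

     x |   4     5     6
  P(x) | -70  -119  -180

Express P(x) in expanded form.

P(x) = -6x^2 + 5x + 6

Using the Lagrange interpolation formula with nodes 4, 5, 6:
  L_0(x) = (x - 5)(x - 6) / 2
  L_1(x) = (x - 4)(x - 6) / -1
  L_2(x) = (x - 4)(x - 5) / 2
Then P(x) = -70·L_0(x) - 119·L_1(x) - 180·L_2(x).
Expanding and collecting terms gives P(x) = -6x^2 + 5x + 6.
Check: P(6) = -180. ✓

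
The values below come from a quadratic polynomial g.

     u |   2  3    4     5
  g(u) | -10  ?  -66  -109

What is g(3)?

-33

The 3 known points determine the degree-2 polynomial uniquely.
Write g(u) = au^2 + bu + c. Substituting each data point gives a linear system:
  4a + 2b + c = -10
  16a + 4b + c = -66
  25a + 5b + c = -109
Solving the system yields a = -5, b = 2, c = 6.
So g(u) = -5u^2 + 2u + 6.
Then g(3) = -33.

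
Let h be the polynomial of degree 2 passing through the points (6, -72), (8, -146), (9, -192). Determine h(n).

Using the Lagrange interpolation formula with nodes 6, 8, 9:
  L_0(n) = (n - 8)(n - 9) / 6
  L_1(n) = (n - 6)(n - 9) / -2
  L_2(n) = (n - 6)(n - 8) / 3
Then h(n) = -72·L_0(n) - 146·L_1(n) - 192·L_2(n).
Expanding and collecting terms gives h(n) = -3n^2 + 5n + 6.
Check: h(9) = -192. ✓

h(n) = -3n^2 + 5n + 6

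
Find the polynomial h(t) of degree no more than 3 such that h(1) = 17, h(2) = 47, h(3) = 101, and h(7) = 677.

Using the Lagrange interpolation formula with nodes 1, 2, 3, 7:
  L_0(t) = (t - 2)(t - 3)(t - 7) / -12
  L_1(t) = (t - 1)(t - 3)(t - 7) / 5
  L_2(t) = (t - 1)(t - 2)(t - 7) / -8
  L_3(t) = (t - 1)(t - 2)(t - 3) / 120
Then h(t) = 17·L_0(t) + 47·L_1(t) + 101·L_2(t) + 677·L_3(t).
Expanding and collecting terms gives h(t) = t³ + 6t² + 5t + 5.
Check: h(3) = 101. ✓

h(t) = t^3 + 6t^2 + 5t + 5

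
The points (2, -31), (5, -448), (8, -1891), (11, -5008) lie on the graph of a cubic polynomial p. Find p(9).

Using the Lagrange interpolation formula with nodes 2, 5, 8, 11:
  L_0(n) = (n - 5)(n - 8)(n - 11) / -162
  L_1(n) = (n - 2)(n - 8)(n - 11) / 54
  L_2(n) = (n - 2)(n - 5)(n - 11) / -54
  L_3(n) = (n - 2)(n - 5)(n - 8) / 162
Then p(n) = -31·L_0(n) - 448·L_1(n) - 1891·L_2(n) - 5008·L_3(n).
Expanding and collecting terms gives p(n) = -4n^3 + 3n^2 - 4n - 3.
Evaluating at n = 9: p(9) = -2712.

-2712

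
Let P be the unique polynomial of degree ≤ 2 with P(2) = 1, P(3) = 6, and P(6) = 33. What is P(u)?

P(u) = u^2 - 3

Using the Lagrange interpolation formula with nodes 2, 3, 6:
  L_0(u) = (u - 3)(u - 6) / 4
  L_1(u) = (u - 2)(u - 6) / -3
  L_2(u) = (u - 2)(u - 3) / 12
Then P(u) = 1·L_0(u) + 6·L_1(u) + 33·L_2(u).
Expanding and collecting terms gives P(u) = u^2 - 3.
Check: P(2) = 1. ✓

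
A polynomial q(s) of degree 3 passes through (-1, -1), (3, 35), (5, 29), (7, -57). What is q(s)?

Write q(s) = as^3 + bs^2 + cs + d. Substituting each data point gives a linear system:
  -a + b - c + d = -1
  27a + 9b + 3c + d = 35
  125a + 25b + 5c + d = 29
  343a + 49b + 7c + d = -57
Solving the system yields a = -1, b = 5, c = 6, d = -1.
So q(s) = -s³ + 5s² + 6s - 1.
Check: q(5) = 29. ✓

q(s) = -s^3 + 5s^2 + 6s - 1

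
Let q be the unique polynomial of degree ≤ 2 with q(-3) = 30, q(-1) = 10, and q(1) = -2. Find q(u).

q(u) = u^2 - 6u + 3

Write q(u) = au^2 + bu + c. Substituting each data point gives a linear system:
  9a - 3b + c = 30
  a - b + c = 10
  a + b + c = -2
Solving the system yields a = 1, b = -6, c = 3.
So q(u) = u^2 - 6u + 3.
Check: q(-3) = 30. ✓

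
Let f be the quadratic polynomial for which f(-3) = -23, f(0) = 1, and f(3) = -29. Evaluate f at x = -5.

Forward differences of the values at x = -3, 0, 3:
  f  : -23  1  -29
  Δ  : 24  -30
  Δ^2: -54
The second differences are constant, confirming degree 2.
Interpolating (Newton forward form) and evaluating at x = -5 gives f(-5) = -69.

-69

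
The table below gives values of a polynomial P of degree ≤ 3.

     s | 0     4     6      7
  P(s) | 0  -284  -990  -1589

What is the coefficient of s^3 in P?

-5

Write P(s) = as^3 + bs^2 + cs + d. Substituting each data point gives a linear system:
  d = 0
  64a + 16b + 4c + d = -284
  216a + 36b + 6c + d = -990
  343a + 49b + 7c + d = -1589
Solving the system yields a = -5, b = 3, c = -3, d = 0.
So P(s) = -5s^3 + 3s^2 - 3s.
The leading coefficient is -5.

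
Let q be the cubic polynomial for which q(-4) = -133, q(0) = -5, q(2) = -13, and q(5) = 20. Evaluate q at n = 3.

Write q(n) = an^3 + bn^2 + cn + d. Substituting each data point gives a linear system:
  -64a + 16b - 4c + d = -133
  d = -5
  8a + 4b + 2c + d = -13
  125a + 25b + 5c + d = 20
Solving the system yields a = 1, b = -4, c = 0, d = -5.
So q(n) = n^3 - 4n^2 - 5.
Then q(3) = -14.

-14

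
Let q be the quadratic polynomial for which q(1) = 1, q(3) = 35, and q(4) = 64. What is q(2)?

14

Write q(x) = ax^2 + bx + c. Substituting each data point gives a linear system:
  a + b + c = 1
  9a + 3b + c = 35
  16a + 4b + c = 64
Solving the system yields a = 4, b = 1, c = -4.
So q(x) = 4x^2 + x - 4.
Then q(2) = 14.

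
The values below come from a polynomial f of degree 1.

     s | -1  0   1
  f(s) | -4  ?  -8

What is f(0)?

-6

On equispaced nodes a degree-1 polynomial has vanishing second forward difference, so
  f(-1) - 2·f(0) + f(1) = 0.
Substituting the known values and solving for f(0):
  -2·f(0) = 12
  f(0) = -6.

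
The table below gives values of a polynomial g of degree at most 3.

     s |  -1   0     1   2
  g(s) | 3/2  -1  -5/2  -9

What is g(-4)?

75

Using the Lagrange interpolation formula with nodes -1, 0, 1, 2:
  L_0(s) = s(s - 1)(s - 2) / -6
  L_1(s) = (s + 1)(s - 1)(s - 2) / 2
  L_2(s) = (s + 1)s(s - 2) / -2
  L_3(s) = (s + 1)s(s - 1) / 6
Then g(s) = 3/2·L_0(s) - 1·L_1(s) - 5/2·L_2(s) - 9·L_3(s).
Expanding and collecting terms gives g(s) = -s³ + (1/2)s² - s - 1.
Evaluating at s = -4: g(-4) = 75.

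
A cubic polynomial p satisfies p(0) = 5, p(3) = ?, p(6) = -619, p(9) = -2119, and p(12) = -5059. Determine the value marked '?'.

-73

The 4 known points determine the degree-3 polynomial uniquely.
Write p(u) = au^3 + bu^2 + cu + d. Substituting each data point gives a linear system:
  d = 5
  216a + 36b + 6c + d = -619
  729a + 81b + 9c + d = -2119
  1728a + 144b + 12c + d = -5059
Solving the system yields a = -3, b = 1, c = -2, d = 5.
So p(u) = -3u^3 + u^2 - 2u + 5.
Then p(3) = -73.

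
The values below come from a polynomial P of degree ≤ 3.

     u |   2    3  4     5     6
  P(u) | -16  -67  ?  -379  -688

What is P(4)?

On equispaced nodes a degree-3 polynomial has vanishing fourth forward difference, so
  P(2) - 4·P(3) + 6·P(4) - 4·P(5) + P(6) = 0.
Substituting the known values and solving for P(4):
  6·P(4) = -1080
  P(4) = -180.

-180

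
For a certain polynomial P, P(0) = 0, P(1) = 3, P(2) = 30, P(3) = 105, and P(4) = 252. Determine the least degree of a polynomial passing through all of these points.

3

Forward differences of the values at s = 0, 1, 2, 3, 4:
  P  : 0  3  30  105  252
  Δ  : 3  27  75  147
  Δ^2: 24  48  72
  Δ^3: 24  24
  Δ^4: 0
The third differences are constant (24) and nonzero, while all higher differences vanish, so the minimal degree is 3.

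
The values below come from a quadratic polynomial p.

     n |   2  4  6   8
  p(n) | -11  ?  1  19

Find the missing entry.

-9

The 3 known points determine the degree-2 polynomial uniquely.
Write p(n) = an^2 + bn + c. Substituting each data point gives a linear system:
  4a + 2b + c = -11
  36a + 6b + c = 1
  64a + 8b + c = 19
Solving the system yields a = 1, b = -5, c = -5.
So p(n) = n^2 - 5n - 5.
Then p(4) = -9.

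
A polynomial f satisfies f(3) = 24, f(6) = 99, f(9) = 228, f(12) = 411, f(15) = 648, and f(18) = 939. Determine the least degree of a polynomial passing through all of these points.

2

Forward differences of the values at n = 3, 6, 9, 12, 15, 18:
  f  : 24  99  228  411  648  939
  Δ  : 75  129  183  237  291
  Δ^2: 54  54  54  54
  Δ^3: 0  0  0
  Δ^4: 0  0
  Δ^5: 0
The second differences are constant (54) and nonzero, while all higher differences vanish, so the minimal degree is 2.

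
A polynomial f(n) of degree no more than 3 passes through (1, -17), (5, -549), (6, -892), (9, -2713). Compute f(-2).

Using the Lagrange interpolation formula with nodes 1, 5, 6, 9:
  L_0(n) = (n - 5)(n - 6)(n - 9) / -160
  L_1(n) = (n - 1)(n - 6)(n - 9) / 16
  L_2(n) = (n - 1)(n - 5)(n - 9) / -15
  L_3(n) = (n - 1)(n - 5)(n - 6) / 96
Then f(n) = -17·L_0(n) - 549·L_1(n) - 892·L_2(n) - 2713·L_3(n).
Expanding and collecting terms gives f(n) = -3n^3 - 6n^2 - 4n - 4.
Evaluating at n = -2: f(-2) = 4.

4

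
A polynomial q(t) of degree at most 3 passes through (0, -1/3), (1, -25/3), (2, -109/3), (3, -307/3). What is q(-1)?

Using the Lagrange interpolation formula with nodes 0, 1, 2, 3:
  L_0(t) = (t - 1)(t - 2)(t - 3) / -6
  L_1(t) = t(t - 2)(t - 3) / 2
  L_2(t) = t(t - 1)(t - 3) / -2
  L_3(t) = t(t - 1)(t - 2) / 6
Then q(t) = -1/3·L_0(t) - 25/3·L_1(t) - 109/3·L_2(t) - 307/3·L_3(t).
Expanding and collecting terms gives q(t) = -3t^3 - t^2 - 4t - 1/3.
Evaluating at t = -1: q(-1) = 17/3.

17/3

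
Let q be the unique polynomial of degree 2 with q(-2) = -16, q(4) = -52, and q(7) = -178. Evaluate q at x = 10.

-376

Write q(x) = ax^2 + bx + c. Substituting each data point gives a linear system:
  4a - 2b + c = -16
  16a + 4b + c = -52
  49a + 7b + c = -178
Solving the system yields a = -4, b = 2, c = 4.
So q(x) = -4x^2 + 2x + 4.
Then q(10) = -376.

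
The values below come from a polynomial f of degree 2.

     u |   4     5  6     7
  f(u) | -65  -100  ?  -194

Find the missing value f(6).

-143

The 3 known points determine the degree-2 polynomial uniquely.
Write f(u) = au^2 + bu + c. Substituting each data point gives a linear system:
  16a + 4b + c = -65
  25a + 5b + c = -100
  49a + 7b + c = -194
Solving the system yields a = -4, b = 1, c = -5.
So f(u) = -4u^2 + u - 5.
Then f(6) = -143.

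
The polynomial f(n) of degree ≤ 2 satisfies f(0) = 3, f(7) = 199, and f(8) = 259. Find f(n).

Using the Lagrange interpolation formula with nodes 0, 7, 8:
  L_0(n) = (n - 7)(n - 8) / 56
  L_1(n) = n(n - 8) / -7
  L_2(n) = n(n - 7) / 8
Then f(n) = 3·L_0(n) + 199·L_1(n) + 259·L_2(n).
Expanding and collecting terms gives f(n) = 4n^2 + 3.
Check: f(7) = 199. ✓

f(n) = 4n^2 + 3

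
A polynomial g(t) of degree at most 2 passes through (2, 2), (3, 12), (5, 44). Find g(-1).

-4

Write g(t) = at^2 + bt + c. Substituting each data point gives a linear system:
  4a + 2b + c = 2
  9a + 3b + c = 12
  25a + 5b + c = 44
Solving the system yields a = 2, b = 0, c = -6.
So g(t) = 2t² - 6.
Then g(-1) = -4.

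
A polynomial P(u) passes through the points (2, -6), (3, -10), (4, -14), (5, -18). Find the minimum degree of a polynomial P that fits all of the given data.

Forward differences of the values at u = 2, 3, 4, 5:
  P  : -6  -10  -14  -18
  Δ  : -4  -4  -4
  Δ^2: 0  0
  Δ^3: 0
The first differences are constant (-4) and nonzero, while all higher differences vanish, so the minimal degree is 1.

1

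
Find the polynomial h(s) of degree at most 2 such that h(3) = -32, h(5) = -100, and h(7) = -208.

Write h(s) = as^2 + bs + c. Substituting each data point gives a linear system:
  9a + 3b + c = -32
  25a + 5b + c = -100
  49a + 7b + c = -208
Solving the system yields a = -5, b = 6, c = -5.
So h(s) = -5s² + 6s - 5.
Check: h(3) = -32. ✓

h(s) = -5s^2 + 6s - 5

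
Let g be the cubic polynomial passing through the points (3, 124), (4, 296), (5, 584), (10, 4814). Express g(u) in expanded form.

Write g(u) = au^3 + bu^2 + cu + d. Substituting each data point gives a linear system:
  27a + 9b + 3c + d = 124
  64a + 16b + 4c + d = 296
  125a + 25b + 5c + d = 584
  1000a + 100b + 10c + d = 4814
Solving the system yields a = 5, b = -2, c = 1, d = 4.
So g(u) = 5u^3 - 2u^2 + u + 4.
Check: g(10) = 4814. ✓

g(u) = 5u^3 - 2u^2 + u + 4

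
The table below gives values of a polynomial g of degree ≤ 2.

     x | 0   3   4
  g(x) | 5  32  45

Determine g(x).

Using the Lagrange interpolation formula with nodes 0, 3, 4:
  L_0(x) = (x - 3)(x - 4) / 12
  L_1(x) = x(x - 4) / -3
  L_2(x) = x(x - 3) / 4
Then g(x) = 5·L_0(x) + 32·L_1(x) + 45·L_2(x).
Expanding and collecting terms gives g(x) = x² + 6x + 5.
Check: g(0) = 5. ✓

g(x) = x^2 + 6x + 5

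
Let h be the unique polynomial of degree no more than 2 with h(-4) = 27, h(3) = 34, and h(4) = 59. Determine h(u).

Write h(u) = au^2 + bu + c. Substituting each data point gives a linear system:
  16a - 4b + c = 27
  9a + 3b + c = 34
  16a + 4b + c = 59
Solving the system yields a = 3, b = 4, c = -5.
So h(u) = 3u^2 + 4u - 5.
Check: h(3) = 34. ✓

h(u) = 3u^2 + 4u - 5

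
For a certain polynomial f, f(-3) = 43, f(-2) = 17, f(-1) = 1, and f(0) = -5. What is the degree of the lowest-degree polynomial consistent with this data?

2

Forward differences of the values at x = -3, -2, -1, 0:
  f  : 43  17  1  -5
  Δ  : -26  -16  -6
  Δ^2: 10  10
  Δ^3: 0
The second differences are constant (10) and nonzero, while all higher differences vanish, so the minimal degree is 2.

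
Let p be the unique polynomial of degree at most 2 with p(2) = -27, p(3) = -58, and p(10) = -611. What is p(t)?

Write p(t) = at^2 + bt + c. Substituting each data point gives a linear system:
  4a + 2b + c = -27
  9a + 3b + c = -58
  100a + 10b + c = -611
Solving the system yields a = -6, b = -1, c = -1.
So p(t) = -6t^2 - t - 1.
Check: p(2) = -27. ✓

p(t) = -6t^2 - t - 1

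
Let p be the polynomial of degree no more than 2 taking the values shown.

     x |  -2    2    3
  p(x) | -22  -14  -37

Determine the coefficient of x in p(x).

2

Write p(x) = ax^2 + bx + c. Substituting each data point gives a linear system:
  4a - 2b + c = -22
  4a + 2b + c = -14
  9a + 3b + c = -37
Solving the system yields a = -5, b = 2, c = 2.
So p(x) = -5x^2 + 2x + 2.
The coefficient of x is 2.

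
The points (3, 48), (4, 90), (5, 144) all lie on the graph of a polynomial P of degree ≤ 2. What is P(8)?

Write P(t) = at^2 + bt + c. Substituting each data point gives a linear system:
  9a + 3b + c = 48
  16a + 4b + c = 90
  25a + 5b + c = 144
Solving the system yields a = 6, b = 0, c = -6.
So P(t) = 6t² - 6.
Then P(8) = 378.

378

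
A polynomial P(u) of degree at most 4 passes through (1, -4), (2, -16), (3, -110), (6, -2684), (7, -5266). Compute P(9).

Write P(u) = au^4 + bu^3 + cu^2 + du + e. Substituting each data point gives a linear system:
  a + b + c + d + e = -4
  16a + 8b + 4c + 2d + e = -16
  81a + 27b + 9c + 3d + e = -110
  1296a + 216b + 36c + 6d + e = -2684
  2401a + 343b + 49c + 7d + e = -5266
Solving the system yields a = -3, b = 6, c = -2, d = -3, e = -2.
So P(u) = -3u^4 + 6u^3 - 2u^2 - 3u - 2.
Then P(9) = -15500.

-15500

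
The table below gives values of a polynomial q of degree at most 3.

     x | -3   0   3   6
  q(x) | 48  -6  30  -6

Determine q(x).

Write q(x) = ax^3 + bx^2 + cx + d. Substituting each data point gives a linear system:
  -27a + 9b - 3c + d = 48
  d = -6
  27a + 9b + 3c + d = 30
  216a + 36b + 6c + d = -6
Solving the system yields a = -1, b = 5, c = 6, d = -6.
So q(x) = -x^3 + 5x^2 + 6x - 6.
Check: q(6) = -6. ✓

q(x) = -x^3 + 5x^2 + 6x - 6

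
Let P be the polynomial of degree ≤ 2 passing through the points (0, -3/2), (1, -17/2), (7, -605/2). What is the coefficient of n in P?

Write P(n) = an^2 + bn + c. Substituting each data point gives a linear system:
  c = -3/2
  a + b + c = -17/2
  49a + 7b + c = -605/2
Solving the system yields a = -6, b = -1, c = -3/2.
So P(n) = -6n² - n - 3/2.
The coefficient of n is -1.

-1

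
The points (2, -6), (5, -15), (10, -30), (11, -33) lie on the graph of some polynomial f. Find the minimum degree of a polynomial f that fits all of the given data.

1

Divided differences on the nodes 2, 5, 10, 11:
  order 0: -6  -15  -30  -33
  order 1: -3  -3  -3
  order 2: 0  0
  order 3: 0
The order-1 divided differences are all -3 (nonzero) and every higher order vanishes, so the data lies on a polynomial of degree exactly 1.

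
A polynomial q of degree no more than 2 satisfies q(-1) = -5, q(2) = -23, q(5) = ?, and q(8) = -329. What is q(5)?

On equispaced nodes a degree-2 polynomial has vanishing third forward difference, so
  - q(-1) + 3·q(2) - 3·q(5) + q(8) = 0.
Substituting the known values and solving for q(5):
  -3·q(5) = 393
  q(5) = -131.

-131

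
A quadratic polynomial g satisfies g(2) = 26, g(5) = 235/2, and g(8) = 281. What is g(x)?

Using the Lagrange interpolation formula with nodes 2, 5, 8:
  L_0(x) = (x - 5)(x - 8) / 18
  L_1(x) = (x - 2)(x - 8) / -9
  L_2(x) = (x - 2)(x - 5) / 18
Then g(x) = 26·L_0(x) + 235/2·L_1(x) + 281·L_2(x).
Expanding and collecting terms gives g(x) = 4x² + (5/2)x + 5.
Check: g(5) = 235/2. ✓

g(x) = 4x^2 + (5/2)x + 5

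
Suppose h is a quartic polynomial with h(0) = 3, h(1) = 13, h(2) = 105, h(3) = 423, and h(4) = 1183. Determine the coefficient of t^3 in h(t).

6

Write h(t) = at^4 + bt^3 + ct^2 + dt + e. Substituting each data point gives a linear system:
  e = 3
  a + b + c + d + e = 13
  16a + 8b + 4c + 2d + e = 105
  81a + 27b + 9c + 3d + e = 423
  256a + 64b + 16c + 4d + e = 1183
Solving the system yields a = 3, b = 6, c = 2, d = -1, e = 3.
So h(t) = 3t⁴ + 6t³ + 2t² - t + 3.
The coefficient of t^3 is 6.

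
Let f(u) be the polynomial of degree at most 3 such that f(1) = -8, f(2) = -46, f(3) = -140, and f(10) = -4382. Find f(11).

Using the Lagrange interpolation formula with nodes 1, 2, 3, 10:
  L_0(u) = (u - 2)(u - 3)(u - 10) / -18
  L_1(u) = (u - 1)(u - 3)(u - 10) / 8
  L_2(u) = (u - 1)(u - 2)(u - 10) / -14
  L_3(u) = (u - 1)(u - 2)(u - 3) / 504
Then f(u) = -8·L_0(u) - 46·L_1(u) - 140·L_2(u) - 4382·L_3(u).
Expanding and collecting terms gives f(u) = -4u³ - 4u² + 2u - 2.
Evaluating at u = 11: f(11) = -5788.

-5788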